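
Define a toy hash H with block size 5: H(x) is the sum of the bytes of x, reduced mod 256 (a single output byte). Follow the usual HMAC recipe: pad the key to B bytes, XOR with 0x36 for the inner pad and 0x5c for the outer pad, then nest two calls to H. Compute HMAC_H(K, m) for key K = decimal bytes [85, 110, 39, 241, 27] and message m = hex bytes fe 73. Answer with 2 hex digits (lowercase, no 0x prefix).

db

Key decimal bytes [85, 110, 39, 241, 27] = 55 6e 27 f1 1b is exactly B = 5 bytes: K' = 55 6e 27 f1 1b.
K' ⊕ ipad = 63 58 11 c7 2d.  K' ⊕ opad = 09 32 7b ad 47.
Inner input = (K'⊕ipad) ∥ m = 63 58 11 c7 2d ∥ fe 73.
Inner hash: sum = 99+88+17+199+45+254+115 = 817; mod 256 = 49 → 31.
Outer input = (K'⊕opad) ∥ inner = 09 32 7b ad 47 ∥ 31.
Outer hash (tag): sum = 9+50+123+173+71+49 = 475; mod 256 = 219 → db.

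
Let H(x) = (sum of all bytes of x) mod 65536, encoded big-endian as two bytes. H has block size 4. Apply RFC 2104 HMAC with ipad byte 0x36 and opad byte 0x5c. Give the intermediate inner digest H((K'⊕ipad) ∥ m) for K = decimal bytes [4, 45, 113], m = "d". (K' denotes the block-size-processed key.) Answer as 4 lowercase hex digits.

Key decimal bytes [4, 45, 113] = 04 2d 71 is 3 bytes ≤ B = 4; zero-pad to 4 bytes: K' = 04 2d 71 00.
K' ⊕ ipad = 32 1b 47 36.
Inner input = 32 1b 47 36 ∥ 64.
Inner hash: sum = 50+27+71+54+100 = 302 → 01 2e.

012e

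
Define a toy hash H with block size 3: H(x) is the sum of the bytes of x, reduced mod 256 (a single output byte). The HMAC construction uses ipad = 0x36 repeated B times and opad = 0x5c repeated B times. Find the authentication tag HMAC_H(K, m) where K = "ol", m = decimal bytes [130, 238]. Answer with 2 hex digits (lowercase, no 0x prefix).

18

Key "ol" = 6f 6c is 2 bytes ≤ B = 3; zero-pad to 3 bytes: K' = 6f 6c 00.
K' ⊕ ipad = 59 5a 36.  K' ⊕ opad = 33 30 5c.
Inner input = (K'⊕ipad) ∥ m = 59 5a 36 ∥ 82 ee.
Inner hash: sum = 89+90+54+130+238 = 601; mod 256 = 89 → 59.
Outer input = (K'⊕opad) ∥ inner = 33 30 5c ∥ 59.
Outer hash (tag): sum = 51+48+92+89 = 280; mod 256 = 24 → 18.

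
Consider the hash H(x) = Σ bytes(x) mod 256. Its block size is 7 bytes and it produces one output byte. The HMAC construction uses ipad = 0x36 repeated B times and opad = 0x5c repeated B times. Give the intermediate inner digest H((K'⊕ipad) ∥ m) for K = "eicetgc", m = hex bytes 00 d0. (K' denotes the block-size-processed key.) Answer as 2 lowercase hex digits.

Key "eicetgc" = 65 69 63 65 74 67 63 is exactly B = 7 bytes: K' = 65 69 63 65 74 67 63.
K' ⊕ ipad = 53 5f 55 53 42 51 55.
Inner input = 53 5f 55 53 42 51 55 ∥ 00 d0.
Inner hash: sum = 83+95+85+83+66+81+85+0+208 = 786; mod 256 = 18 → 12.

12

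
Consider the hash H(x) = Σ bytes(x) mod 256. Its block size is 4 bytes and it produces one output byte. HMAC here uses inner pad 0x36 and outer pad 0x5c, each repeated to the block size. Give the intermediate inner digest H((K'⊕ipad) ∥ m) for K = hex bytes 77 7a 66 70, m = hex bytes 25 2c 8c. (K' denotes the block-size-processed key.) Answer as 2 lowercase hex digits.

00

Key hex bytes 77 7a 66 70 is exactly B = 4 bytes: K' = 77 7a 66 70.
K' ⊕ ipad = 41 4c 50 46.
Inner input = 41 4c 50 46 ∥ 25 2c 8c.
Inner hash: sum = 65+76+80+70+37+44+140 = 512; mod 256 = 0 → 00.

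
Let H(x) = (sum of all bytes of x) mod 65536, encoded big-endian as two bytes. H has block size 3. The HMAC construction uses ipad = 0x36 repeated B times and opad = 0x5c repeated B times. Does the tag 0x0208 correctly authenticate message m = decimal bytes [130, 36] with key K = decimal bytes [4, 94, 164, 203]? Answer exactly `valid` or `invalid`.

invalid

Key decimal bytes [4, 94, 164, 203] = 04 5e a4 cb is 4 bytes > B = 3, so hash it first: H(key) = 01 d1, then zero-pad to 3 bytes: K' = 01 d1 00.
K' ⊕ ipad = 37 e7 36; K' ⊕ opad = 5d 8d 5c.
Inner hash: sum = 55+231+54+130+36 = 506 → 01 fa.
Outer hash (recomputed tag): sum = 93+141+92+1+250 = 577 → 02 41.
Recomputed tag = 0241; claimed = 0208 → mismatch.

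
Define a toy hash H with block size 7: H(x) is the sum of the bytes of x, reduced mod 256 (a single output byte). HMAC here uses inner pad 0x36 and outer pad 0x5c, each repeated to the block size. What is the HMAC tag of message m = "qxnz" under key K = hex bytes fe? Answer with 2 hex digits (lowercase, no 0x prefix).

Key hex bytes fe is 1 byte ≤ B = 7; zero-pad to 7 bytes: K' = fe 00 00 00 00 00 00.
K' ⊕ ipad = c8 36 36 36 36 36 36.  K' ⊕ opad = a2 5c 5c 5c 5c 5c 5c.
Inner input = (K'⊕ipad) ∥ m = c8 36 36 36 36 36 36 ∥ 71 78 6e 7a.
Inner hash: sum = 200+54+54+54+54+54+54+113+120+110+122 = 989; mod 256 = 221 → dd.
Outer input = (K'⊕opad) ∥ inner = a2 5c 5c 5c 5c 5c 5c ∥ dd.
Outer hash (tag): sum = 162+92+92+92+92+92+92+221 = 935; mod 256 = 167 → a7.

a7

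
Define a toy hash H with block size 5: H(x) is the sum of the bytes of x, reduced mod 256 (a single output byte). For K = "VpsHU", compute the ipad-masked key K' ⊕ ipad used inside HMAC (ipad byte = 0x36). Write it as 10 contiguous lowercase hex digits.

Key "VpsHU" = 56 70 73 48 55 is exactly B = 5 bytes: K' = 56 70 73 48 55.
XOR each byte with 0x36: 56⊕36=60, 70⊕36=46, 73⊕36=45, 48⊕36=7e, 55⊕36=63.

6046457e63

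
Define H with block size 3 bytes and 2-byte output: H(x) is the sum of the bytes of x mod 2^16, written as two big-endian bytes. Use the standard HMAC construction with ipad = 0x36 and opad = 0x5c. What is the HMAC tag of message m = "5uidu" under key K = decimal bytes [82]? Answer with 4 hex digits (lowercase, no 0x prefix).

0184

Key decimal bytes [82] = 52 is 1 byte ≤ B = 3; zero-pad to 3 bytes: K' = 52 00 00.
K' ⊕ ipad = 64 36 36.  K' ⊕ opad = 0e 5c 5c.
Inner input = (K'⊕ipad) ∥ m = 64 36 36 ∥ 35 75 69 64 75.
Inner hash: sum = 100+54+54+53+117+105+100+117 = 700 → 02 bc.
Outer input = (K'⊕opad) ∥ inner = 0e 5c 5c ∥ 02 bc.
Outer hash (tag): sum = 14+92+92+2+188 = 388 → 01 84.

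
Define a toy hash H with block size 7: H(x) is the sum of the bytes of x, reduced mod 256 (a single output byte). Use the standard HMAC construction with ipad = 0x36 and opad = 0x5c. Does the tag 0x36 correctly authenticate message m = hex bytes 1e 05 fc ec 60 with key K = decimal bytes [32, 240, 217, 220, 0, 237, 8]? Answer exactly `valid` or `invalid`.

invalid

Key decimal bytes [32, 240, 217, 220, 0, 237, 8] = 20 f0 d9 dc 00 ed 08 is exactly B = 7 bytes: K' = 20 f0 d9 dc 00 ed 08.
K' ⊕ ipad = 16 c6 ef ea 36 db 3e; K' ⊕ opad = 7c ac 85 80 5c b1 54.
Inner hash: sum = 22+198+239+234+54+219+62+30+5+252+236+96 = 1647; mod 256 = 111 → 6f.
Outer hash (recomputed tag): sum = 124+172+133+128+92+177+84+111 = 1021; mod 256 = 253 → fd.
Recomputed tag = fd; claimed = 36 → mismatch.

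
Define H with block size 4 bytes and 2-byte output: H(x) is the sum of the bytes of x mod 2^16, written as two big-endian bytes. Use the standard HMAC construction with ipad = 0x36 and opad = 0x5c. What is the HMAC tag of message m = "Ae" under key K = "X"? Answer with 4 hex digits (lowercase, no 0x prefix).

Key "X" = 58 is 1 byte ≤ B = 4; zero-pad to 4 bytes: K' = 58 00 00 00.
K' ⊕ ipad = 6e 36 36 36.  K' ⊕ opad = 04 5c 5c 5c.
Inner input = (K'⊕ipad) ∥ m = 6e 36 36 36 ∥ 41 65.
Inner hash: sum = 110+54+54+54+65+101 = 438 → 01 b6.
Outer input = (K'⊕opad) ∥ inner = 04 5c 5c 5c ∥ 01 b6.
Outer hash (tag): sum = 4+92+92+92+1+182 = 463 → 01 cf.

01cf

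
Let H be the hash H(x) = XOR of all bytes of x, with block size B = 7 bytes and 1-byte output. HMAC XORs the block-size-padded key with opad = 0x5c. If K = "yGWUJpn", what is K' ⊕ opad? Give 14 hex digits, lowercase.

Key "yGWUJpn" = 79 47 57 55 4a 70 6e is exactly B = 7 bytes: K' = 79 47 57 55 4a 70 6e.
XOR each byte with 0x5c: 79⊕5c=25, 47⊕5c=1b, 57⊕5c=0b, 55⊕5c=09, 4a⊕5c=16, 70⊕5c=2c, 6e⊕5c=32.

251b0b09162c32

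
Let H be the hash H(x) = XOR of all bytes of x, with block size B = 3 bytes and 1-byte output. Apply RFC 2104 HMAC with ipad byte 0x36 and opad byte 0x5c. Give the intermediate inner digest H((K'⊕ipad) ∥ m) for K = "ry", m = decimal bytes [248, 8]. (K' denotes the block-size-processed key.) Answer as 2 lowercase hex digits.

Key "ry" = 72 79 is 2 bytes ≤ B = 3; zero-pad to 3 bytes: K' = 72 79 00.
K' ⊕ ipad = 44 4f 36.
Inner input = 44 4f 36 ∥ f8 08.
Inner hash: XOR 44⊕4f⊕36⊕f8⊕08 = cd.

cd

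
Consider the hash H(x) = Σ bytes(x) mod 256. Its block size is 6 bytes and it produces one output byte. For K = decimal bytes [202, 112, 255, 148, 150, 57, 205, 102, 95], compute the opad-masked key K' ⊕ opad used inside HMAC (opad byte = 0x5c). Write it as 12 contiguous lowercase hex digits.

725c5c5c5c5c

Key decimal bytes [202, 112, 255, 148, 150, 57, 205, 102, 95] = ca 70 ff 94 96 39 cd 66 5f is 9 bytes > B = 6, so hash it first: H(key) = 2e, then zero-pad to 6 bytes: K' = 2e 00 00 00 00 00.
XOR each byte with 0x5c: 2e⊕5c=72, 00⊕5c=5c, 00⊕5c=5c, 00⊕5c=5c, 00⊕5c=5c, 00⊕5c=5c.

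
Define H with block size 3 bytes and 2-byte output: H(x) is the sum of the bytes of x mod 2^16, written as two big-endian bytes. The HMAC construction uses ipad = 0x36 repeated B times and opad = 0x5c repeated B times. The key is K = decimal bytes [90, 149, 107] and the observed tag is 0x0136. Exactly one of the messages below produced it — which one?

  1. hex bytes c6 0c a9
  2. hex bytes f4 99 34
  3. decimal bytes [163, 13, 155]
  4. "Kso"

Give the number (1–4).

Key decimal bytes [90, 149, 107] = 5a 95 6b is exactly B = 3 bytes: K' = 5a 95 6b.
K' ⊕ ipad = 6c a3 5d; K' ⊕ opad = 06 c9 37.
m1: inner = H(6c a3 5d c6 0c a9) = 02 e7; tag = H(06 c9 37 02 e7) = 01ef
m2: inner = H(6c a3 5d f4 99 34) = 03 2d; tag = H(06 c9 37 03 2d) = 0136 ← matches
m3: inner = H(6c a3 5d a3 0d 9b) = 02 b7; tag = H(06 c9 37 02 b7) = 01bf
m4: inner = H(6c a3 5d 4b 73 6f) = 02 99; tag = H(06 c9 37 02 99) = 01a1

2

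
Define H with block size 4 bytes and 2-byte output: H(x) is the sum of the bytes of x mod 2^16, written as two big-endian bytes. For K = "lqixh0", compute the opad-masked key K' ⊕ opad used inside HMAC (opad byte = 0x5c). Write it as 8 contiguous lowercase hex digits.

5e0a5c5c

Key "lqixh0" = 6c 71 69 78 68 30 is 6 bytes > B = 4, so hash it first: H(key) = 02 56, then zero-pad to 4 bytes: K' = 02 56 00 00.
XOR each byte with 0x5c: 02⊕5c=5e, 56⊕5c=0a, 00⊕5c=5c, 00⊕5c=5c.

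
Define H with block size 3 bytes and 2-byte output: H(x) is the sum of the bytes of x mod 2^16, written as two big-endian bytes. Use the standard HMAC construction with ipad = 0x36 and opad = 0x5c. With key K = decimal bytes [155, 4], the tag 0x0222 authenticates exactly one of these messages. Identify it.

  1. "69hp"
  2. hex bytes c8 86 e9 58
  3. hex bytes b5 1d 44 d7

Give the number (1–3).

2

Key decimal bytes [155, 4] = 9b 04 is 2 bytes ≤ B = 3; zero-pad to 3 bytes: K' = 9b 04 00.
K' ⊕ ipad = ad 32 36; K' ⊕ opad = c7 58 5c.
m1: inner = H(ad 32 36 36 39 68 70) = 02 5c; tag = H(c7 58 5c 02 5c) = 01d9
m2: inner = H(ad 32 36 c8 86 e9 58) = 03 a4; tag = H(c7 58 5c 03 a4) = 0222 ← matches
m3: inner = H(ad 32 36 b5 1d 44 d7) = 03 02; tag = H(c7 58 5c 03 02) = 0180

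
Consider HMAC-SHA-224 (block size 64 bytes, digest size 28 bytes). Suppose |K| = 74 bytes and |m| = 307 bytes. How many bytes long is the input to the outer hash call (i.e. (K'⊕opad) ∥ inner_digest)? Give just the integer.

Key is 74 > 64 bytes, so it is hashed to 28 bytes then zero-padded to 64: |K'| = 64.
Outer input = (K'⊕opad) ∥ H(inner) → 64 + 28 = 92 bytes.

92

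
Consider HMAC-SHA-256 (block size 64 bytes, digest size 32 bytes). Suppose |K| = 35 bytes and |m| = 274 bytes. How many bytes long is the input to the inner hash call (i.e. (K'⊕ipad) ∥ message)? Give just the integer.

Key is 35 ≤ 64 bytes, zero-padded: |K'| = 64.
Inner input = (K'⊕ipad) ∥ m → 64 + 274 = 338 bytes.

338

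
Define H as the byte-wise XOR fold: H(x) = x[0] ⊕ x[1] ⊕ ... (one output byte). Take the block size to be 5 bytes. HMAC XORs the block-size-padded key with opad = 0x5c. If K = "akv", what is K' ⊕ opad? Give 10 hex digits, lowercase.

3d372a5c5c

Key "akv" = 61 6b 76 is 3 bytes ≤ B = 5; zero-pad to 5 bytes: K' = 61 6b 76 00 00.
XOR each byte with 0x5c: 61⊕5c=3d, 6b⊕5c=37, 76⊕5c=2a, 00⊕5c=5c, 00⊕5c=5c.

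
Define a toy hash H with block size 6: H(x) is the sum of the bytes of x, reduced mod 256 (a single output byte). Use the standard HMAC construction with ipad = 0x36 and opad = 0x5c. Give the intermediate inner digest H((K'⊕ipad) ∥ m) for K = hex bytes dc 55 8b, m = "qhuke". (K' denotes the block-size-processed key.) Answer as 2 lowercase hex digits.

Key hex bytes dc 55 8b is 3 bytes ≤ B = 6; zero-pad to 6 bytes: K' = dc 55 8b 00 00 00.
K' ⊕ ipad = ea 63 bd 36 36 36.
Inner input = ea 63 bd 36 36 36 ∥ 71 68 75 6b 65.
Inner hash: sum = 234+99+189+54+54+54+113+104+117+107+101 = 1226; mod 256 = 202 → ca.

ca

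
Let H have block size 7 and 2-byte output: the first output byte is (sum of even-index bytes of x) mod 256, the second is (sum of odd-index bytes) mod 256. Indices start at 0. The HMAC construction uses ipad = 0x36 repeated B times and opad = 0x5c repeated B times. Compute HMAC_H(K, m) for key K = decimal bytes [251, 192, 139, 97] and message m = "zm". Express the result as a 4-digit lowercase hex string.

Key decimal bytes [251, 192, 139, 97] = fb c0 8b 61 is 4 bytes ≤ B = 7; zero-pad to 7 bytes: K' = fb c0 8b 61 00 00 00.
K' ⊕ ipad = cd f6 bd 57 36 36 36.  K' ⊕ opad = a7 9c d7 3d 5c 5c 5c.
Inner input = (K'⊕ipad) ∥ m = cd f6 bd 57 36 36 36 ∥ 7a 6d.
Inner hash: even-index sum = 611 mod 256 = 99; odd-index sum = 509 mod 256 = 253 → 63 fd.
Outer input = (K'⊕opad) ∥ inner = a7 9c d7 3d 5c 5c 5c ∥ 63 fd.
Outer hash (tag): even-index sum = 819 mod 256 = 51; odd-index sum = 408 mod 256 = 152 → 33 98.

3398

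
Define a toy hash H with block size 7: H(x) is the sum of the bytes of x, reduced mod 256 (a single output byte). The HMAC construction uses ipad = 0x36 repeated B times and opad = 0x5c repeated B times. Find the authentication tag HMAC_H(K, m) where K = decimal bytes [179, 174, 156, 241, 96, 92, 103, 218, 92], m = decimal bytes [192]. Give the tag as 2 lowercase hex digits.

b8

Key decimal bytes [179, 174, 156, 241, 96, 92, 103, 218, 92] = b3 ae 9c f1 60 5c 67 da 5c is 9 bytes > B = 7, so hash it first: H(key) = 47, then zero-pad to 7 bytes: K' = 47 00 00 00 00 00 00.
K' ⊕ ipad = 71 36 36 36 36 36 36.  K' ⊕ opad = 1b 5c 5c 5c 5c 5c 5c.
Inner input = (K'⊕ipad) ∥ m = 71 36 36 36 36 36 36 ∥ c0.
Inner hash: sum = 113+54+54+54+54+54+54+192 = 629; mod 256 = 117 → 75.
Outer input = (K'⊕opad) ∥ inner = 1b 5c 5c 5c 5c 5c 5c ∥ 75.
Outer hash (tag): sum = 27+92+92+92+92+92+92+117 = 696; mod 256 = 184 → b8.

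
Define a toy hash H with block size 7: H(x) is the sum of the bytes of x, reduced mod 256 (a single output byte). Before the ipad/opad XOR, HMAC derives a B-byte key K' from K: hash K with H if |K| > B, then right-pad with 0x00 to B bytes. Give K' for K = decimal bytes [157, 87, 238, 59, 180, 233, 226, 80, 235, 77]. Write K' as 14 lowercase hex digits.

|K| = 10 > B = 7, so first hash the key.
H(K): sum = 157+87+238+59+180+233+226+80+235+77 = 1572; mod 256 = 36 → 24.
Zero-pad H(K) = 24 to 7 bytes: K' = 24 00 00 00 00 00 00.

24000000000000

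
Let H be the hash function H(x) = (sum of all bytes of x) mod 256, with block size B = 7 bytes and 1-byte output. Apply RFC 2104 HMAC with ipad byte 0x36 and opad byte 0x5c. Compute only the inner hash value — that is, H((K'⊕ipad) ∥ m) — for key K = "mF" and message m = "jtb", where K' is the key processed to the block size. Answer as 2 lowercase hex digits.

Key "mF" = 6d 46 is 2 bytes ≤ B = 7; zero-pad to 7 bytes: K' = 6d 46 00 00 00 00 00.
K' ⊕ ipad = 5b 70 36 36 36 36 36.
Inner input = 5b 70 36 36 36 36 36 ∥ 6a 74 62.
Inner hash: sum = 91+112+54+54+54+54+54+106+116+98 = 793; mod 256 = 25 → 19.

19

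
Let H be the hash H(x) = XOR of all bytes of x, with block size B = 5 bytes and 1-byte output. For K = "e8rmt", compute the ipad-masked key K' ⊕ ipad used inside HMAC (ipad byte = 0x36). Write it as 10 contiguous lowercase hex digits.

530e445b42

Key "e8rmt" = 65 38 72 6d 74 is exactly B = 5 bytes: K' = 65 38 72 6d 74.
XOR each byte with 0x36: 65⊕36=53, 38⊕36=0e, 72⊕36=44, 6d⊕36=5b, 74⊕36=42.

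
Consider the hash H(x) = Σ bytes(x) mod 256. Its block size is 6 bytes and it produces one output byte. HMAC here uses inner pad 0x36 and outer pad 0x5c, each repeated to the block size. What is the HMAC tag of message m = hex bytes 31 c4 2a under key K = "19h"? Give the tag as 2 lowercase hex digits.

4f

Key "19h" = 31 39 68 is 3 bytes ≤ B = 6; zero-pad to 6 bytes: K' = 31 39 68 00 00 00.
K' ⊕ ipad = 07 0f 5e 36 36 36.  K' ⊕ opad = 6d 65 34 5c 5c 5c.
Inner input = (K'⊕ipad) ∥ m = 07 0f 5e 36 36 36 ∥ 31 c4 2a.
Inner hash: sum = 7+15+94+54+54+54+49+196+42 = 565; mod 256 = 53 → 35.
Outer input = (K'⊕opad) ∥ inner = 6d 65 34 5c 5c 5c ∥ 35.
Outer hash (tag): sum = 109+101+52+92+92+92+53 = 591; mod 256 = 79 → 4f.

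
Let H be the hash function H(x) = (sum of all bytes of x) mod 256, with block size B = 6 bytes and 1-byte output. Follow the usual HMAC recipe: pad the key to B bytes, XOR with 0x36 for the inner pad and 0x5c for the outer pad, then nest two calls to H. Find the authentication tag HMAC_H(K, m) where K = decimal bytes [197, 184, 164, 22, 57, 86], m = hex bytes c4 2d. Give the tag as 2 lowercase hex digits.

Key decimal bytes [197, 184, 164, 22, 57, 86] = c5 b8 a4 16 39 56 is exactly B = 6 bytes: K' = c5 b8 a4 16 39 56.
K' ⊕ ipad = f3 8e 92 20 0f 60.  K' ⊕ opad = 99 e4 f8 4a 65 0a.
Inner input = (K'⊕ipad) ∥ m = f3 8e 92 20 0f 60 ∥ c4 2d.
Inner hash: sum = 243+142+146+32+15+96+196+45 = 915; mod 256 = 147 → 93.
Outer input = (K'⊕opad) ∥ inner = 99 e4 f8 4a 65 0a ∥ 93.
Outer hash (tag): sum = 153+228+248+74+101+10+147 = 961; mod 256 = 193 → c1.

c1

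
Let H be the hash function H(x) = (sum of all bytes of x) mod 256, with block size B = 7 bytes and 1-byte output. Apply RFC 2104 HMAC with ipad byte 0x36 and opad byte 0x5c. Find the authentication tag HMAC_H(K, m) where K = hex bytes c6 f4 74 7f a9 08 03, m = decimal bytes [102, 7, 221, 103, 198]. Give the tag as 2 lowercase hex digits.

fb

Key hex bytes c6 f4 74 7f a9 08 03 is exactly B = 7 bytes: K' = c6 f4 74 7f a9 08 03.
K' ⊕ ipad = f0 c2 42 49 9f 3e 35.  K' ⊕ opad = 9a a8 28 23 f5 54 5f.
Inner input = (K'⊕ipad) ∥ m = f0 c2 42 49 9f 3e 35 ∥ 66 07 dd 67 c6.
Inner hash: sum = 240+194+66+73+159+62+53+102+7+221+103+198 = 1478; mod 256 = 198 → c6.
Outer input = (K'⊕opad) ∥ inner = 9a a8 28 23 f5 54 5f ∥ c6.
Outer hash (tag): sum = 154+168+40+35+245+84+95+198 = 1019; mod 256 = 251 → fb.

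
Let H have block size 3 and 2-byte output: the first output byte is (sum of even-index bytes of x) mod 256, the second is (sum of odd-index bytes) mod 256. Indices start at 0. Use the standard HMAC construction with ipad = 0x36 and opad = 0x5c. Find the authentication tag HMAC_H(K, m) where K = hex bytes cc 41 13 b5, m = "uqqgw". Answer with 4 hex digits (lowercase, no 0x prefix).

Key hex bytes cc 41 13 b5 is 4 bytes > B = 3, so hash it first: H(key) = df f6, then zero-pad to 3 bytes: K' = df f6 00.
K' ⊕ ipad = e9 c0 36.  K' ⊕ opad = 83 aa 5c.
Inner input = (K'⊕ipad) ∥ m = e9 c0 36 ∥ 75 71 71 67 77.
Inner hash: even-index sum = 503 mod 256 = 247; odd-index sum = 541 mod 256 = 29 → f7 1d.
Outer input = (K'⊕opad) ∥ inner = 83 aa 5c ∥ f7 1d.
Outer hash (tag): even-index sum = 252 mod 256 = 252; odd-index sum = 417 mod 256 = 161 → fc a1.

fca1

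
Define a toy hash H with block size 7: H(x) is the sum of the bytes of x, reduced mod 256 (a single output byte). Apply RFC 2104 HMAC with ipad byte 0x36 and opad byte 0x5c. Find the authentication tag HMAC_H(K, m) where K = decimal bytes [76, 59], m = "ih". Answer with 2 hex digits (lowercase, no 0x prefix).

a9

Key decimal bytes [76, 59] = 4c 3b is 2 bytes ≤ B = 7; zero-pad to 7 bytes: K' = 4c 3b 00 00 00 00 00.
K' ⊕ ipad = 7a 0d 36 36 36 36 36.  K' ⊕ opad = 10 67 5c 5c 5c 5c 5c.
Inner input = (K'⊕ipad) ∥ m = 7a 0d 36 36 36 36 36 ∥ 69 68.
Inner hash: sum = 122+13+54+54+54+54+54+105+104 = 614; mod 256 = 102 → 66.
Outer input = (K'⊕opad) ∥ inner = 10 67 5c 5c 5c 5c 5c ∥ 66.
Outer hash (tag): sum = 16+103+92+92+92+92+92+102 = 681; mod 256 = 169 → a9.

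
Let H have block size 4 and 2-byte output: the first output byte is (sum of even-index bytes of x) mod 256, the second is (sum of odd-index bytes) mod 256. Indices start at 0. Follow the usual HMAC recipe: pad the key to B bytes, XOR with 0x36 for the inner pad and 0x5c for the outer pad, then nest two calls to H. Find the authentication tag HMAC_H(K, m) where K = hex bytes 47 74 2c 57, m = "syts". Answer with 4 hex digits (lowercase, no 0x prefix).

fdc2

Key hex bytes 47 74 2c 57 is exactly B = 4 bytes: K' = 47 74 2c 57.
K' ⊕ ipad = 71 42 1a 61.  K' ⊕ opad = 1b 28 70 0b.
Inner input = (K'⊕ipad) ∥ m = 71 42 1a 61 ∥ 73 79 74 73.
Inner hash: even-index sum = 370 mod 256 = 114; odd-index sum = 399 mod 256 = 143 → 72 8f.
Outer input = (K'⊕opad) ∥ inner = 1b 28 70 0b ∥ 72 8f.
Outer hash (tag): even-index sum = 253 mod 256 = 253; odd-index sum = 194 mod 256 = 194 → fd c2.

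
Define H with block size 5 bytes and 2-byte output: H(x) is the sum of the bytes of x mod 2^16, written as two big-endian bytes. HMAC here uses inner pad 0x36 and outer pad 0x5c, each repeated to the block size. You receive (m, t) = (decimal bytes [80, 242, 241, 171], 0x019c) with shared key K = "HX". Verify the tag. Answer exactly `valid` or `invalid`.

Key "HX" = 48 58 is 2 bytes ≤ B = 5; zero-pad to 5 bytes: K' = 48 58 00 00 00.
K' ⊕ ipad = 7e 6e 36 36 36; K' ⊕ opad = 14 04 5c 5c 5c.
Inner hash: sum = 126+110+54+54+54+80+242+241+171 = 1132 → 04 6c.
Outer hash (recomputed tag): sum = 20+4+92+92+92+4+108 = 412 → 01 9c.
Recomputed tag = 019c; claimed = 019c → match.

valid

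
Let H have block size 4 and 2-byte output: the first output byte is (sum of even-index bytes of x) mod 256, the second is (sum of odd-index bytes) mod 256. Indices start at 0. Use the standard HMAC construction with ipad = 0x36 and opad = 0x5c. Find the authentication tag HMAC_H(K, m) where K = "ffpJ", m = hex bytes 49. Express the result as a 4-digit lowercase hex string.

Key "ffpJ" = 66 66 70 4a is exactly B = 4 bytes: K' = 66 66 70 4a.
K' ⊕ ipad = 50 50 46 7c.  K' ⊕ opad = 3a 3a 2c 16.
Inner input = (K'⊕ipad) ∥ m = 50 50 46 7c ∥ 49.
Inner hash: even-index sum = 223 mod 256 = 223; odd-index sum = 204 mod 256 = 204 → df cc.
Outer input = (K'⊕opad) ∥ inner = 3a 3a 2c 16 ∥ df cc.
Outer hash (tag): even-index sum = 325 mod 256 = 69; odd-index sum = 284 mod 256 = 28 → 45 1c.

451c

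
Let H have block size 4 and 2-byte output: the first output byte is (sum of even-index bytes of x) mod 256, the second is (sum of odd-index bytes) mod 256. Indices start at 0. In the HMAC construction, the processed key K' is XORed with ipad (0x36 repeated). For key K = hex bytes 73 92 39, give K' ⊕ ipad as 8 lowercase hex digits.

45a40f36

Key hex bytes 73 92 39 is 3 bytes ≤ B = 4; zero-pad to 4 bytes: K' = 73 92 39 00.
XOR each byte with 0x36: 73⊕36=45, 92⊕36=a4, 39⊕36=0f, 00⊕36=36.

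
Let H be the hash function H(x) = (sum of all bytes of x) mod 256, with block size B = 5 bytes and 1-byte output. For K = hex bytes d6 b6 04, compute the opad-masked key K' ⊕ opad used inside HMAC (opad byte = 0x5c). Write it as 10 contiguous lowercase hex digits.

Key hex bytes d6 b6 04 is 3 bytes ≤ B = 5; zero-pad to 5 bytes: K' = d6 b6 04 00 00.
XOR each byte with 0x5c: d6⊕5c=8a, b6⊕5c=ea, 04⊕5c=58, 00⊕5c=5c, 00⊕5c=5c.

8aea585c5c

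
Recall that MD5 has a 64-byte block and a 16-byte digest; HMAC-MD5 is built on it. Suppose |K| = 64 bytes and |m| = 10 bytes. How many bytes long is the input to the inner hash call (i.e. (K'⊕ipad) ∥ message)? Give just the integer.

74

Key is 64 ≤ 64 bytes, zero-padded: |K'| = 64.
Inner input = (K'⊕ipad) ∥ m → 64 + 10 = 74 bytes.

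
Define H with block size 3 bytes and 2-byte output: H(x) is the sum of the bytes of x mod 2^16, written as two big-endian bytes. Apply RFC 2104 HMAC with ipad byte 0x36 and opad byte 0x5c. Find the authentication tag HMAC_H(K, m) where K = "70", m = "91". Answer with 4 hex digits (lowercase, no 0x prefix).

Key "70" = 37 30 is 2 bytes ≤ B = 3; zero-pad to 3 bytes: K' = 37 30 00.
K' ⊕ ipad = 01 06 36.  K' ⊕ opad = 6b 6c 5c.
Inner input = (K'⊕ipad) ∥ m = 01 06 36 ∥ 39 31.
Inner hash: sum = 1+6+54+57+49 = 167 → 00 a7.
Outer input = (K'⊕opad) ∥ inner = 6b 6c 5c ∥ 00 a7.
Outer hash (tag): sum = 107+108+92+0+167 = 474 → 01 da.

01da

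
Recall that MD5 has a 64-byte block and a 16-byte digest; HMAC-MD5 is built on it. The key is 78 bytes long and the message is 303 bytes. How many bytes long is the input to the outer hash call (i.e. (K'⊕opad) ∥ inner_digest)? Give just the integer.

Key is 78 > 64 bytes, so it is hashed to 16 bytes then zero-padded to 64: |K'| = 64.
Outer input = (K'⊕opad) ∥ H(inner) → 64 + 16 = 80 bytes.

80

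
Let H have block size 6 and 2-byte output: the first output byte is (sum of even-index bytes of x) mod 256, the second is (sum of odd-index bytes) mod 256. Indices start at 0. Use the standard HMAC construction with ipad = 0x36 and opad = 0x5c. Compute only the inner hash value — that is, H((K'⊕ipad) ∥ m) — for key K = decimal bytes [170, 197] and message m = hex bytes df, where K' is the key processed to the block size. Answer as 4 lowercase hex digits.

e75f

Key decimal bytes [170, 197] = aa c5 is 2 bytes ≤ B = 6; zero-pad to 6 bytes: K' = aa c5 00 00 00 00.
K' ⊕ ipad = 9c f3 36 36 36 36.
Inner input = 9c f3 36 36 36 36 ∥ df.
Inner hash: even-index sum = 487 mod 256 = 231; odd-index sum = 351 mod 256 = 95 → e7 5f.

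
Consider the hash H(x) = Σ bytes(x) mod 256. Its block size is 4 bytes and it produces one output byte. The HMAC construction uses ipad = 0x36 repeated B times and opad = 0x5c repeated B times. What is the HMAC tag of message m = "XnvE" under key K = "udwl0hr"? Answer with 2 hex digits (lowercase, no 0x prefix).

Key "udwl0hr" = 75 64 77 6c 30 68 72 is 7 bytes > B = 4, so hash it first: H(key) = c6, then zero-pad to 4 bytes: K' = c6 00 00 00.
K' ⊕ ipad = f0 36 36 36.  K' ⊕ opad = 9a 5c 5c 5c.
Inner input = (K'⊕ipad) ∥ m = f0 36 36 36 ∥ 58 6e 76 45.
Inner hash: sum = 240+54+54+54+88+110+118+69 = 787; mod 256 = 19 → 13.
Outer input = (K'⊕opad) ∥ inner = 9a 5c 5c 5c ∥ 13.
Outer hash (tag): sum = 154+92+92+92+19 = 449; mod 256 = 193 → c1.

c1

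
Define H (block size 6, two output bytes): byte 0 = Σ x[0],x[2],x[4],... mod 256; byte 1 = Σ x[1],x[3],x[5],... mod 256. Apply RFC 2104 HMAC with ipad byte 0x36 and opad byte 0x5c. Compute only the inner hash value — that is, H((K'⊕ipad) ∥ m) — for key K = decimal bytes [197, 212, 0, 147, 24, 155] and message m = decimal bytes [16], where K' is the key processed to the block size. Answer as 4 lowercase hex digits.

6734

Key decimal bytes [197, 212, 0, 147, 24, 155] = c5 d4 00 93 18 9b is exactly B = 6 bytes: K' = c5 d4 00 93 18 9b.
K' ⊕ ipad = f3 e2 36 a5 2e ad.
Inner input = f3 e2 36 a5 2e ad ∥ 10.
Inner hash: even-index sum = 359 mod 256 = 103; odd-index sum = 564 mod 256 = 52 → 67 34.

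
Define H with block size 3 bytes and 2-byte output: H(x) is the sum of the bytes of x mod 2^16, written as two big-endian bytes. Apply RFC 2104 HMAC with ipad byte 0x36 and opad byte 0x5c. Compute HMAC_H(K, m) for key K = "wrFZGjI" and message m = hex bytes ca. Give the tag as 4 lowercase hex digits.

0283

Key "wrFZGjI" = 77 72 46 5a 47 6a 49 is 7 bytes > B = 3, so hash it first: H(key) = 02 83, then zero-pad to 3 bytes: K' = 02 83 00.
K' ⊕ ipad = 34 b5 36.  K' ⊕ opad = 5e df 5c.
Inner input = (K'⊕ipad) ∥ m = 34 b5 36 ∥ ca.
Inner hash: sum = 52+181+54+202 = 489 → 01 e9.
Outer input = (K'⊕opad) ∥ inner = 5e df 5c ∥ 01 e9.
Outer hash (tag): sum = 94+223+92+1+233 = 643 → 02 83.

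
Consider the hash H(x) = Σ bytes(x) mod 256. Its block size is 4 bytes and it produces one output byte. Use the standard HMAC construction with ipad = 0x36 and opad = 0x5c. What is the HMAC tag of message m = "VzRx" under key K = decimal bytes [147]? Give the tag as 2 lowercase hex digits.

Key decimal bytes [147] = 93 is 1 byte ≤ B = 4; zero-pad to 4 bytes: K' = 93 00 00 00.
K' ⊕ ipad = a5 36 36 36.  K' ⊕ opad = cf 5c 5c 5c.
Inner input = (K'⊕ipad) ∥ m = a5 36 36 36 ∥ 56 7a 52 78.
Inner hash: sum = 165+54+54+54+86+122+82+120 = 737; mod 256 = 225 → e1.
Outer input = (K'⊕opad) ∥ inner = cf 5c 5c 5c ∥ e1.
Outer hash (tag): sum = 207+92+92+92+225 = 708; mod 256 = 196 → c4.

c4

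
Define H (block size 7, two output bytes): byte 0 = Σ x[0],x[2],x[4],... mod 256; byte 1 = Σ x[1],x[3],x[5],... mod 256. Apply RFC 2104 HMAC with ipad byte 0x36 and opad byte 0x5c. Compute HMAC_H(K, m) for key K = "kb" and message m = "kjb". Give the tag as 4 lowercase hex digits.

d85f

Key "kb" = 6b 62 is 2 bytes ≤ B = 7; zero-pad to 7 bytes: K' = 6b 62 00 00 00 00 00.
K' ⊕ ipad = 5d 54 36 36 36 36 36.  K' ⊕ opad = 37 3e 5c 5c 5c 5c 5c.
Inner input = (K'⊕ipad) ∥ m = 5d 54 36 36 36 36 36 ∥ 6b 6a 62.
Inner hash: even-index sum = 361 mod 256 = 105; odd-index sum = 397 mod 256 = 141 → 69 8d.
Outer input = (K'⊕opad) ∥ inner = 37 3e 5c 5c 5c 5c 5c ∥ 69 8d.
Outer hash (tag): even-index sum = 472 mod 256 = 216; odd-index sum = 351 mod 256 = 95 → d8 5f.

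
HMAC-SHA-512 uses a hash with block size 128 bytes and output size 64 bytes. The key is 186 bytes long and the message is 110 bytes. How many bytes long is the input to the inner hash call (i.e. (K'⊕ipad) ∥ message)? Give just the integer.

Key is 186 > 128 bytes, so it is hashed to 64 bytes then zero-padded to 128: |K'| = 128.
Inner input = (K'⊕ipad) ∥ m → 128 + 110 = 238 bytes.

238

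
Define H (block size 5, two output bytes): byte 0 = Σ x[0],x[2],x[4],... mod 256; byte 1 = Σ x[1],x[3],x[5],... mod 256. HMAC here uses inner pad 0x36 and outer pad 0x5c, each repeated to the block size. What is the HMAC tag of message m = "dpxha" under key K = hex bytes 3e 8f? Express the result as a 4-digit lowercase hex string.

467b

Key hex bytes 3e 8f is 2 bytes ≤ B = 5; zero-pad to 5 bytes: K' = 3e 8f 00 00 00.
K' ⊕ ipad = 08 b9 36 36 36.  K' ⊕ opad = 62 d3 5c 5c 5c.
Inner input = (K'⊕ipad) ∥ m = 08 b9 36 36 36 ∥ 64 70 78 68 61.
Inner hash: even-index sum = 332 mod 256 = 76; odd-index sum = 556 mod 256 = 44 → 4c 2c.
Outer input = (K'⊕opad) ∥ inner = 62 d3 5c 5c 5c ∥ 4c 2c.
Outer hash (tag): even-index sum = 326 mod 256 = 70; odd-index sum = 379 mod 256 = 123 → 46 7b.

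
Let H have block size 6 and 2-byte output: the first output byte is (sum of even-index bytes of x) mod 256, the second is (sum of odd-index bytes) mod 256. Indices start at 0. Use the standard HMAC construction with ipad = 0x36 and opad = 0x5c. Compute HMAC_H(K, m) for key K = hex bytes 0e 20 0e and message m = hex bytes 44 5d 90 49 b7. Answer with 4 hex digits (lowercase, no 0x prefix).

315c

Key hex bytes 0e 20 0e is 3 bytes ≤ B = 6; zero-pad to 6 bytes: K' = 0e 20 0e 00 00 00.
K' ⊕ ipad = 38 16 38 36 36 36.  K' ⊕ opad = 52 7c 52 5c 5c 5c.
Inner input = (K'⊕ipad) ∥ m = 38 16 38 36 36 36 ∥ 44 5d 90 49 b7.
Inner hash: even-index sum = 561 mod 256 = 49; odd-index sum = 296 mod 256 = 40 → 31 28.
Outer input = (K'⊕opad) ∥ inner = 52 7c 52 5c 5c 5c ∥ 31 28.
Outer hash (tag): even-index sum = 305 mod 256 = 49; odd-index sum = 348 mod 256 = 92 → 31 5c.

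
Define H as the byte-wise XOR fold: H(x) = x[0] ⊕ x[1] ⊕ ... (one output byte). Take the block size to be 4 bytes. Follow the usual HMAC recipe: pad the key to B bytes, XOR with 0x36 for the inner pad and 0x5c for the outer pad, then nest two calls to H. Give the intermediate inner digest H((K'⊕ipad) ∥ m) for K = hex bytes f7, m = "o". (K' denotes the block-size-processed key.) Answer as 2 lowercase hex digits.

Key hex bytes f7 is 1 byte ≤ B = 4; zero-pad to 4 bytes: K' = f7 00 00 00.
K' ⊕ ipad = c1 36 36 36.
Inner input = c1 36 36 36 ∥ 6f.
Inner hash: XOR c1⊕36⊕36⊕36⊕6f = 98.

98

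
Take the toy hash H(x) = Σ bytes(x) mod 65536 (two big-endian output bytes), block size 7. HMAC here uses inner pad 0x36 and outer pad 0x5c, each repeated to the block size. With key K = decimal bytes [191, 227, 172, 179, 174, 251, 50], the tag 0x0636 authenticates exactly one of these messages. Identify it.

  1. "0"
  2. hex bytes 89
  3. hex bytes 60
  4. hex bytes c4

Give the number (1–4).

4

Key decimal bytes [191, 227, 172, 179, 174, 251, 50] = bf e3 ac b3 ae fb 32 is exactly B = 7 bytes: K' = bf e3 ac b3 ae fb 32.
K' ⊕ ipad = 89 d5 9a 85 98 cd 04; K' ⊕ opad = e3 bf f0 ef f2 a7 6e.
m1: inner = H(89 d5 9a 85 98 cd 04 30) = 04 16; tag = H(e3 bf f0 ef f2 a7 6e 04 16) = 05a2
m2: inner = H(89 d5 9a 85 98 cd 04 89) = 04 6f; tag = H(e3 bf f0 ef f2 a7 6e 04 6f) = 05fb
m3: inner = H(89 d5 9a 85 98 cd 04 60) = 04 46; tag = H(e3 bf f0 ef f2 a7 6e 04 46) = 05d2
m4: inner = H(89 d5 9a 85 98 cd 04 c4) = 04 aa; tag = H(e3 bf f0 ef f2 a7 6e 04 aa) = 0636 ← matches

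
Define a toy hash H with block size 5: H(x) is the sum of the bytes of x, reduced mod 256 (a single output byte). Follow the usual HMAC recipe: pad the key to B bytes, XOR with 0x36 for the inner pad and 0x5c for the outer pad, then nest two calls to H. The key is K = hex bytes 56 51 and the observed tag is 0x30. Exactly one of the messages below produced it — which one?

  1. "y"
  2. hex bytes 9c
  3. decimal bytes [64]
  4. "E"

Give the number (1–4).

Key hex bytes 56 51 is 2 bytes ≤ B = 5; zero-pad to 5 bytes: K' = 56 51 00 00 00.
K' ⊕ ipad = 60 67 36 36 36; K' ⊕ opad = 0a 0d 5c 5c 5c.
m1: inner = H(60 67 36 36 36 79) = e2; tag = H(0a 0d 5c 5c 5c e2) = 0d
m2: inner = H(60 67 36 36 36 9c) = 05; tag = H(0a 0d 5c 5c 5c 05) = 30 ← matches
m3: inner = H(60 67 36 36 36 40) = a9; tag = H(0a 0d 5c 5c 5c a9) = d4
m4: inner = H(60 67 36 36 36 45) = ae; tag = H(0a 0d 5c 5c 5c ae) = d9

2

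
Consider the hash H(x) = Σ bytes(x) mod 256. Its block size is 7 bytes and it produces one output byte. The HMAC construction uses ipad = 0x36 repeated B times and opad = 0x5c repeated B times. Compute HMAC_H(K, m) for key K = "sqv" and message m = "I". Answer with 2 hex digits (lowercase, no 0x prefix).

Key "sqv" = 73 71 76 is 3 bytes ≤ B = 7; zero-pad to 7 bytes: K' = 73 71 76 00 00 00 00.
K' ⊕ ipad = 45 47 40 36 36 36 36.  K' ⊕ opad = 2f 2d 2a 5c 5c 5c 5c.
Inner input = (K'⊕ipad) ∥ m = 45 47 40 36 36 36 36 ∥ 49.
Inner hash: sum = 69+71+64+54+54+54+54+73 = 493; mod 256 = 237 → ed.
Outer input = (K'⊕opad) ∥ inner = 2f 2d 2a 5c 5c 5c 5c ∥ ed.
Outer hash (tag): sum = 47+45+42+92+92+92+92+237 = 739; mod 256 = 227 → e3.

e3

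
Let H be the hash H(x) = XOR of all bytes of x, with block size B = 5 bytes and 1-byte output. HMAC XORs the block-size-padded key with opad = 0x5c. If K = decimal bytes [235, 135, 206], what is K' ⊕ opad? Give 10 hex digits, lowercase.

Key decimal bytes [235, 135, 206] = eb 87 ce is 3 bytes ≤ B = 5; zero-pad to 5 bytes: K' = eb 87 ce 00 00.
XOR each byte with 0x5c: eb⊕5c=b7, 87⊕5c=db, ce⊕5c=92, 00⊕5c=5c, 00⊕5c=5c.

b7db925c5c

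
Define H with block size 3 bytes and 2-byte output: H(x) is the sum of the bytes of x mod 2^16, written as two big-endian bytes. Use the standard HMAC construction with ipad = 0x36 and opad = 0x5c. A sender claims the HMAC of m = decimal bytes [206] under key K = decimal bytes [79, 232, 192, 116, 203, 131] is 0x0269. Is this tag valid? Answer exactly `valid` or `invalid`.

valid

Key decimal bytes [79, 232, 192, 116, 203, 131] = 4f e8 c0 74 cb 83 is 6 bytes > B = 3, so hash it first: H(key) = 03 b9, then zero-pad to 3 bytes: K' = 03 b9 00.
K' ⊕ ipad = 35 8f 36; K' ⊕ opad = 5f e5 5c.
Inner hash: sum = 53+143+54+206 = 456 → 01 c8.
Outer hash (recomputed tag): sum = 95+229+92+1+200 = 617 → 02 69.
Recomputed tag = 0269; claimed = 0269 → match.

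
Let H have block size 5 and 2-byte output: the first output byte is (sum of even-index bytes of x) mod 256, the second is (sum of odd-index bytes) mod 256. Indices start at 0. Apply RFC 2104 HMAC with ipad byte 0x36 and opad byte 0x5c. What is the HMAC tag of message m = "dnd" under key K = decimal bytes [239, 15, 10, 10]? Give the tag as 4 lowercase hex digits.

a262

Key decimal bytes [239, 15, 10, 10] = ef 0f 0a 0a is 4 bytes ≤ B = 5; zero-pad to 5 bytes: K' = ef 0f 0a 0a 00.
K' ⊕ ipad = d9 39 3c 3c 36.  K' ⊕ opad = b3 53 56 56 5c.
Inner input = (K'⊕ipad) ∥ m = d9 39 3c 3c 36 ∥ 64 6e 64.
Inner hash: even-index sum = 441 mod 256 = 185; odd-index sum = 317 mod 256 = 61 → b9 3d.
Outer input = (K'⊕opad) ∥ inner = b3 53 56 56 5c ∥ b9 3d.
Outer hash (tag): even-index sum = 418 mod 256 = 162; odd-index sum = 354 mod 256 = 98 → a2 62.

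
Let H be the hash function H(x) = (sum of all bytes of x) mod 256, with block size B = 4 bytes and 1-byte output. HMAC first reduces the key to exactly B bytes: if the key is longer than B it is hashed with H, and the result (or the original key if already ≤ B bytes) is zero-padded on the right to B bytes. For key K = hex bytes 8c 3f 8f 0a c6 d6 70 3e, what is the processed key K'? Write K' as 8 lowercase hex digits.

ae000000

|K| = 8 > B = 4, so first hash the key.
H(K): sum = 140+63+143+10+198+214+112+62 = 942; mod 256 = 174 → ae.
Zero-pad H(K) = ae to 4 bytes: K' = ae 00 00 00.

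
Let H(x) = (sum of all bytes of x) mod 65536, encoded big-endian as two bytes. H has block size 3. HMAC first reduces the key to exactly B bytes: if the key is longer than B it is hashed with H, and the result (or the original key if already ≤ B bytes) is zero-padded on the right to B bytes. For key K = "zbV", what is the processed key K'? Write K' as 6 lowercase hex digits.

7a6256

Key "zbV" = 7a 62 56 is exactly B = 3 bytes: K' = 7a 62 56.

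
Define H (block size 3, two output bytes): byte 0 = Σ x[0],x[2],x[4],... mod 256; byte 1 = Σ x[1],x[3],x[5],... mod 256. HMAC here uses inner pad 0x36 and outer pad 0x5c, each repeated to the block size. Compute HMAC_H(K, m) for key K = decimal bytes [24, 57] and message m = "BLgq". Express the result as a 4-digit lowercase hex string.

Key decimal bytes [24, 57] = 18 39 is 2 bytes ≤ B = 3; zero-pad to 3 bytes: K' = 18 39 00.
K' ⊕ ipad = 2e 0f 36.  K' ⊕ opad = 44 65 5c.
Inner input = (K'⊕ipad) ∥ m = 2e 0f 36 ∥ 42 4c 67 71.
Inner hash: even-index sum = 289 mod 256 = 33; odd-index sum = 184 mod 256 = 184 → 21 b8.
Outer input = (K'⊕opad) ∥ inner = 44 65 5c ∥ 21 b8.
Outer hash (tag): even-index sum = 344 mod 256 = 88; odd-index sum = 134 mod 256 = 134 → 58 86.

5886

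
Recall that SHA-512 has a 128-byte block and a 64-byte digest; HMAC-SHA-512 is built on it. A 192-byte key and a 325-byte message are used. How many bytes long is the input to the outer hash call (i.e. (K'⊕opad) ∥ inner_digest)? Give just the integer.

Key is 192 > 128 bytes, so it is hashed to 64 bytes then zero-padded to 128: |K'| = 128.
Outer input = (K'⊕opad) ∥ H(inner) → 128 + 64 = 192 bytes.

192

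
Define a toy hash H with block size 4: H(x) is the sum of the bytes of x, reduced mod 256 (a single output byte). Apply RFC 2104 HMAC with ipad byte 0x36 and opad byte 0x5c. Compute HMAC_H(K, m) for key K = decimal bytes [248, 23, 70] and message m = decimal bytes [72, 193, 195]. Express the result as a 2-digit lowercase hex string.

Key decimal bytes [248, 23, 70] = f8 17 46 is 3 bytes ≤ B = 4; zero-pad to 4 bytes: K' = f8 17 46 00.
K' ⊕ ipad = ce 21 70 36.  K' ⊕ opad = a4 4b 1a 5c.
Inner input = (K'⊕ipad) ∥ m = ce 21 70 36 ∥ 48 c1 c3.
Inner hash: sum = 206+33+112+54+72+193+195 = 865; mod 256 = 97 → 61.
Outer input = (K'⊕opad) ∥ inner = a4 4b 1a 5c ∥ 61.
Outer hash (tag): sum = 164+75+26+92+97 = 454; mod 256 = 198 → c6.

c6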